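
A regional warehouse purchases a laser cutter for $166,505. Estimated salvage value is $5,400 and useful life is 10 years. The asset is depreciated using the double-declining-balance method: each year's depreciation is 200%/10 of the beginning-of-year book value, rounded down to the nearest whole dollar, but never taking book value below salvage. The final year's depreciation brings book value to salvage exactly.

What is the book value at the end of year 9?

Depreciable base = $166,505 − $5,400 = $161,105.
Year 1: ⌊$166,505 × 200%/10⌋ = $33,301. Book value $133,204.
Year 2: ⌊$133,204 × 200%/10⌋ = $26,640. Book value $106,564.
Year 3: ⌊$106,564 × 200%/10⌋ = $21,312. Book value $85,252.
Year 4: ⌊$85,252 × 200%/10⌋ = $17,050. Book value $68,202.
Year 5: ⌊$68,202 × 200%/10⌋ = $13,640. Book value $54,562.
Year 6: ⌊$54,562 × 200%/10⌋ = $10,912. Book value $43,650.
Year 7: ⌊$43,650 × 200%/10⌋ = $8,730. Book value $34,920.
Year 8: ⌊$34,920 × 200%/10⌋ = $6,984. Book value $27,936.
Year 9: ⌊$27,936 × 200%/10⌋ = $5,587. Book value $22,349.

$22,349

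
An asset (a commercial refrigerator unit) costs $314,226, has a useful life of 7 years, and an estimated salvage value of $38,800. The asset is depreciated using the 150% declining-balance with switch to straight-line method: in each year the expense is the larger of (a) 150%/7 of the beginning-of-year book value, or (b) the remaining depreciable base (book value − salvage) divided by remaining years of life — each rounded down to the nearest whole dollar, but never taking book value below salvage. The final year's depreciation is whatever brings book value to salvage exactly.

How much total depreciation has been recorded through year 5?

$221,454

Depreciable base = $314,226 − $38,800 = $275,426.
Year 1: DB = ⌊$314,226 × 150%/7⌋ = $67,334; SL = ⌊$275,426/7⌋ = $39,346 → take DB $67,334. Book value $246,892.
Year 2: DB = ⌊$246,892 × 150%/7⌋ = $52,905; SL = ⌊$208,092/6⌋ = $34,682 → take DB $52,905. Book value $193,987.
Year 3: DB = ⌊$193,987 × 150%/7⌋ = $41,568; SL = ⌊$155,187/5⌋ = $31,037 → take DB $41,568. Book value $152,419.
Year 4: DB = ⌊$152,419 × 150%/7⌋ = $32,661; SL = ⌊$113,619/4⌋ = $28,404 → take DB $32,661. Book value $119,758.
Year 5: DB = ⌊$119,758 × 150%/7⌋ = $25,662; SL = ⌊$80,958/3⌋ = $26,986 → take SL $26,986. Book value $92,772.
Accumulated through year 5 = $314,226 − $92,772 = $221,454.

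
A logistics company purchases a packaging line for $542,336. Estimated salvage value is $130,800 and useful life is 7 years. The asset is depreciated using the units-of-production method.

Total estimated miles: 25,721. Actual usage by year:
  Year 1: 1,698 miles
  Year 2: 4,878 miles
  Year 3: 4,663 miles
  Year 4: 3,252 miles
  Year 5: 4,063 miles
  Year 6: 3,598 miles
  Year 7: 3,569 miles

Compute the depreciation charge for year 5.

$65,008

Depreciable base = $542,336 − $130,800 = $411,536.
Rate = $411,536 / 25,721 miles = $16 per mile.
Year 1: 1,698 × $16 = $27,168. Book value $515,168.
Year 2: 4,878 × $16 = $78,048. Book value $437,120.
Year 3: 4,663 × $16 = $74,608. Book value $362,512.
Year 4: 3,252 × $16 = $52,032. Book value $310,480.
Year 5: 4,063 × $16 = $65,008. Book value $245,472.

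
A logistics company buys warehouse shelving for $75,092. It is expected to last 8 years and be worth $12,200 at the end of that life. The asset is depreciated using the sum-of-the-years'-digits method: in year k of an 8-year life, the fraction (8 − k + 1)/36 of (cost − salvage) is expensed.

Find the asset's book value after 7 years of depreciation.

Depreciable base = $75,092 − $12,200 = $62,892.
Sum of the years' digits = 8+7+6+5+4+3+2+1 = 36.
Year 1: $62,892 × 8/36 = $13,976. Book value $61,116.
Year 2: $62,892 × 7/36 = $12,229. Book value $48,887.
Year 3: $62,892 × 6/36 = $10,482. Book value $38,405.
Year 4: $62,892 × 5/36 = $8,735. Book value $29,670.
Year 5: $62,892 × 4/36 = $6,988. Book value $22,682.
Year 6: $62,892 × 3/36 = $5,241. Book value $17,441.
Year 7: $62,892 × 2/36 = $3,494. Book value $13,947.

$13,947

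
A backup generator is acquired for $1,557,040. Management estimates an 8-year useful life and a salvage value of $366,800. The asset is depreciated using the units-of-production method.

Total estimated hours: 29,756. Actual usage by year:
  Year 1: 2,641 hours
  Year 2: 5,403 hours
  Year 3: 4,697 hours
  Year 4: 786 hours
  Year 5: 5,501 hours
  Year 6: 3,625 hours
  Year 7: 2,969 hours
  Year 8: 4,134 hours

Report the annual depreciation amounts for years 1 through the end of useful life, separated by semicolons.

Depreciable base = $1,557,040 − $366,800 = $1,190,240.
Rate = $1,190,240 / 29,756 hours = $40 per hour.
Year 1: 2,641 × $40 = $105,640. Book value $1,451,400.
Year 2: 5,403 × $40 = $216,120. Book value $1,235,280.
Year 3: 4,697 × $40 = $187,880. Book value $1,047,400.
Year 4: 786 × $40 = $31,440. Book value $1,015,960.
Year 5: 5,501 × $40 = $220,040. Book value $795,920.
Year 6: 3,625 × $40 = $145,000. Book value $650,920.
Year 7: 2,969 × $40 = $118,760. Book value $532,160.
Year 8: 4,134 × $40 = $165,360. Book value $366,800.

$105,640; $216,120; $187,880; $31,440; $220,040; $145,000; $118,760; $165,360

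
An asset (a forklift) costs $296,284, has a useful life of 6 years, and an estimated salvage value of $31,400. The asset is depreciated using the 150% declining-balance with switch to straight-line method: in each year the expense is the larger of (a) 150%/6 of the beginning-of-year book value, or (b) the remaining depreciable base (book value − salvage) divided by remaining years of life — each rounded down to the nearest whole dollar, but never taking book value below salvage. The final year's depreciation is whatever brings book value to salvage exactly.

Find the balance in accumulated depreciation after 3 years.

Depreciable base = $296,284 − $31,400 = $264,884.
Year 1: DB = ⌊$296,284 × 150%/6⌋ = $74,071; SL = ⌊$264,884/6⌋ = $44,147 → take DB $74,071. Book value $222,213.
Year 2: DB = ⌊$222,213 × 150%/6⌋ = $55,553; SL = ⌊$190,813/5⌋ = $38,162 → take DB $55,553. Book value $166,660.
Year 3: DB = ⌊$166,660 × 150%/6⌋ = $41,665; SL = ⌊$135,260/4⌋ = $33,815 → take DB $41,665. Book value $124,995.
Accumulated through year 3 = $296,284 − $124,995 = $171,289.

$171,289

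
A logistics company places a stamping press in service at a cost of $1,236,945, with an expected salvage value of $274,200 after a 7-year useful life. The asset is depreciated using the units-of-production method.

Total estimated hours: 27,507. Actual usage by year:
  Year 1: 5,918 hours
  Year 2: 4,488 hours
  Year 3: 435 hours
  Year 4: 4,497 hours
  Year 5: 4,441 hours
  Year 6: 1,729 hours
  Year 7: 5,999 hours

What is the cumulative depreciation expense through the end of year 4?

Depreciable base = $1,236,945 − $274,200 = $962,745.
Rate = $962,745 / 27,507 hours = $35 per hour.
Year 1: 5,918 × $35 = $207,130. Book value $1,029,815.
Year 2: 4,488 × $35 = $157,080. Book value $872,735.
Year 3: 435 × $35 = $15,225. Book value $857,510.
Year 4: 4,497 × $35 = $157,395. Book value $700,115.
Accumulated through year 4 = $1,236,945 − $700,115 = $536,830.

$536,830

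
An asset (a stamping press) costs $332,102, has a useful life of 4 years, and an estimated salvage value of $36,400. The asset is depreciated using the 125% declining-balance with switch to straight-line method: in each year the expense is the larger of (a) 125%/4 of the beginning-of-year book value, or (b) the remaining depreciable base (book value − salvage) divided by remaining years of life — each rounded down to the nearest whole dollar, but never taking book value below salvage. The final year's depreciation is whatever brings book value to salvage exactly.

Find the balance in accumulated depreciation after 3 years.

Depreciable base = $332,102 − $36,400 = $295,702.
Year 1: DB = ⌊$332,102 × 125%/4⌋ = $103,781; SL = ⌊$295,702/4⌋ = $73,925 → take DB $103,781. Book value $228,321.
Year 2: DB = ⌊$228,321 × 125%/4⌋ = $71,350; SL = ⌊$191,921/3⌋ = $63,973 → take DB $71,350. Book value $156,971.
Year 3: DB = ⌊$156,971 × 125%/4⌋ = $49,053; SL = ⌊$120,571/2⌋ = $60,285 → take SL $60,285. Book value $96,686.
Accumulated through year 3 = $332,102 − $96,686 = $235,416.

$235,416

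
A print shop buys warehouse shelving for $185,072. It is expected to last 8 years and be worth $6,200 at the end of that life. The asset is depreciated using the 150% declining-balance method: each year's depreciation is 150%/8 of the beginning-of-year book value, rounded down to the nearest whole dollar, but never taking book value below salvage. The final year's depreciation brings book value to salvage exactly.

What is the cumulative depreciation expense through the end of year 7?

$141,808

Depreciable base = $185,072 − $6,200 = $178,872.
Year 1: ⌊$185,072 × 150%/8⌋ = $34,701. Book value $150,371.
Year 2: ⌊$150,371 × 150%/8⌋ = $28,194. Book value $122,177.
Year 3: ⌊$122,177 × 150%/8⌋ = $22,908. Book value $99,269.
Year 4: ⌊$99,269 × 150%/8⌋ = $18,612. Book value $80,657.
Year 5: ⌊$80,657 × 150%/8⌋ = $15,123. Book value $65,534.
Year 6: ⌊$65,534 × 150%/8⌋ = $12,287. Book value $53,247.
Year 7: ⌊$53,247 × 150%/8⌋ = $9,983. Book value $43,264.
Accumulated through year 7 = $185,072 − $43,264 = $141,808.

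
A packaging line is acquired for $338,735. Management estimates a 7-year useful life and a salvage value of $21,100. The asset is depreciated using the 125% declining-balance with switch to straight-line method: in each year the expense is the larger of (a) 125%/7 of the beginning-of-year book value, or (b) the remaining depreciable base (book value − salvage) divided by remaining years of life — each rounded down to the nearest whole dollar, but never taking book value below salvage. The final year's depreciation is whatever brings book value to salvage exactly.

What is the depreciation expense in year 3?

Depreciable base = $338,735 − $21,100 = $317,635.
Year 1: DB = ⌊$338,735 × 125%/7⌋ = $60,488; SL = ⌊$317,635/7⌋ = $45,376 → take DB $60,488. Book value $278,247.
Year 2: DB = ⌊$278,247 × 125%/7⌋ = $49,686; SL = ⌊$257,147/6⌋ = $42,857 → take DB $49,686. Book value $228,561.
Year 3: DB = ⌊$228,561 × 125%/7⌋ = $40,814; SL = ⌊$207,461/5⌋ = $41,492 → take SL $41,492. Book value $187,069.

$41,492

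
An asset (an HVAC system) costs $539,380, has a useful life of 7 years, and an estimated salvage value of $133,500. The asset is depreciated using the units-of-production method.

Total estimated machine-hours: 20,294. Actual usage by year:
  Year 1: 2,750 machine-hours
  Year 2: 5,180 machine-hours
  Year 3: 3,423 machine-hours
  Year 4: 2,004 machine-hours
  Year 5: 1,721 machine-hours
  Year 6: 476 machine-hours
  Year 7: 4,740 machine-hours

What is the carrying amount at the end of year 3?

$312,320

Depreciable base = $539,380 − $133,500 = $405,880.
Rate = $405,880 / 20,294 machine-hours = $20 per machine-hour.
Year 1: 2,750 × $20 = $55,000. Book value $484,380.
Year 2: 5,180 × $20 = $103,600. Book value $380,780.
Year 3: 3,423 × $20 = $68,460. Book value $312,320.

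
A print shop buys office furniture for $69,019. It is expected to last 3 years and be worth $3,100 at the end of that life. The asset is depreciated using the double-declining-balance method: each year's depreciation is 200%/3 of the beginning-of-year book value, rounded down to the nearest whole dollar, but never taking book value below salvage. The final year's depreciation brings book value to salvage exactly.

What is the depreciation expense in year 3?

$4,569

Depreciable base = $69,019 − $3,100 = $65,919.
Year 1: ⌊$69,019 × 200%/3⌋ = $46,012. Book value $23,007.
Year 2: ⌊$23,007 × 200%/3⌋ = $15,338. Book value $7,669.
Year 3 (final): $7,669 − $3,100 = $4,569. Book value $3,100.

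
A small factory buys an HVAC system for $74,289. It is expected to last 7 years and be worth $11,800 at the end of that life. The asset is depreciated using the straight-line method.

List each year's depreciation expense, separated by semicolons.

Depreciable base = $74,289 − $11,800 = $62,489.
Annual expense = $62,489 / 7 = $8,927.
End of year 1: book value $65,362.
End of year 2: book value $56,435.
End of year 3: book value $47,508.
End of year 4: book value $38,581.
End of year 5: book value $29,654.
End of year 6: book value $20,727.
End of year 7: book value $11,800.

$8,927; $8,927; $8,927; $8,927; $8,927; $8,927; $8,927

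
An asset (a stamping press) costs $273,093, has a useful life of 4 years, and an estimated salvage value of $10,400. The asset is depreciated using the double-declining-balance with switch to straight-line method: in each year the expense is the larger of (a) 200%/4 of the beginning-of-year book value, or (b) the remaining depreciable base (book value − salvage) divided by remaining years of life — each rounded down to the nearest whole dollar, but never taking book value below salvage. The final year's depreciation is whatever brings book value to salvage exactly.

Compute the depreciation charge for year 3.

$34,137

Depreciable base = $273,093 − $10,400 = $262,693.
Year 1: DB = ⌊$273,093 × 200%/4⌋ = $136,546; SL = ⌊$262,693/4⌋ = $65,673 → take DB $136,546. Book value $136,547.
Year 2: DB = ⌊$136,547 × 200%/4⌋ = $68,273; SL = ⌊$126,147/3⌋ = $42,049 → take DB $68,273. Book value $68,274.
Year 3: DB = ⌊$68,274 × 200%/4⌋ = $34,137; SL = ⌊$57,874/2⌋ = $28,937 → take DB $34,137. Book value $34,137.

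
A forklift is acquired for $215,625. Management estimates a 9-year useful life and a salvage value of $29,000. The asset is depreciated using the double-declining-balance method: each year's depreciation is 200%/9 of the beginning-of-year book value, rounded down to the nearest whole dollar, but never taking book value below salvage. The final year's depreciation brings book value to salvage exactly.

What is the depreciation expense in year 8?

$8,129

Depreciable base = $215,625 − $29,000 = $186,625.
Year 1: ⌊$215,625 × 200%/9⌋ = $47,916. Book value $167,709.
Year 2: ⌊$167,709 × 200%/9⌋ = $37,268. Book value $130,441.
Year 3: ⌊$130,441 × 200%/9⌋ = $28,986. Book value $101,455.
Year 4: ⌊$101,455 × 200%/9⌋ = $22,545. Book value $78,910.
Year 5: ⌊$78,910 × 200%/9⌋ = $17,535. Book value $61,375.
Year 6: ⌊$61,375 × 200%/9⌋ = $13,638. Book value $47,737.
Year 7: ⌊$47,737 × 200%/9⌋ = $10,608. Book value $37,129.
Year 8: ⌊$37,129 × 200%/9⌋ = $8,250, capped at $8,129. Book value $29,000.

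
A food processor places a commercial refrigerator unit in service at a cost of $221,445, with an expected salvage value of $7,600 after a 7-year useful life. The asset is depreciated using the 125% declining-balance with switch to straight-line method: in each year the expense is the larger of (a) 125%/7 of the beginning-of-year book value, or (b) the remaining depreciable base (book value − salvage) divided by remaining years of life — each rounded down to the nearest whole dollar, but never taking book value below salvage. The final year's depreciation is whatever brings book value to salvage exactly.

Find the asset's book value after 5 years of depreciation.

$64,328

Depreciable base = $221,445 − $7,600 = $213,845.
Year 1: DB = ⌊$221,445 × 125%/7⌋ = $39,543; SL = ⌊$213,845/7⌋ = $30,549 → take DB $39,543. Book value $181,902.
Year 2: DB = ⌊$181,902 × 125%/7⌋ = $32,482; SL = ⌊$174,302/6⌋ = $29,050 → take DB $32,482. Book value $149,420.
Year 3: DB = ⌊$149,420 × 125%/7⌋ = $26,682; SL = ⌊$141,820/5⌋ = $28,364 → take SL $28,364. Book value $121,056.
Year 4: DB = ⌊$121,056 × 125%/7⌋ = $21,617; SL = ⌊$113,456/4⌋ = $28,364 → take SL $28,364. Book value $92,692.
Year 5: DB = ⌊$92,692 × 125%/7⌋ = $16,552; SL = ⌊$85,092/3⌋ = $28,364 → take SL $28,364. Book value $64,328.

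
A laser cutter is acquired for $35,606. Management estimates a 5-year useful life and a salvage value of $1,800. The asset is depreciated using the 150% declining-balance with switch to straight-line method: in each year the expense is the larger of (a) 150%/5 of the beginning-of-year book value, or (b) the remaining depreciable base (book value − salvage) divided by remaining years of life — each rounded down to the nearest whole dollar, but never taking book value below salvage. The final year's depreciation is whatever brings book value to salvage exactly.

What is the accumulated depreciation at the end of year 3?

$23,392

Depreciable base = $35,606 − $1,800 = $33,806.
Year 1: DB = ⌊$35,606 × 150%/5⌋ = $10,681; SL = ⌊$33,806/5⌋ = $6,761 → take DB $10,681. Book value $24,925.
Year 2: DB = ⌊$24,925 × 150%/5⌋ = $7,477; SL = ⌊$23,125/4⌋ = $5,781 → take DB $7,477. Book value $17,448.
Year 3: DB = ⌊$17,448 × 150%/5⌋ = $5,234; SL = ⌊$15,648/3⌋ = $5,216 → take DB $5,234. Book value $12,214.
Accumulated through year 3 = $35,606 − $12,214 = $23,392.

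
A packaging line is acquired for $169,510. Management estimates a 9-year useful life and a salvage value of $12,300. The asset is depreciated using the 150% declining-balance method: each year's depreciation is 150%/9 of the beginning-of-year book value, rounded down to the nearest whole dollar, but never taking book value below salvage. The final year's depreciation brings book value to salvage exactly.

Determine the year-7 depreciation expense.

Depreciable base = $169,510 − $12,300 = $157,210.
Year 1: ⌊$169,510 × 150%/9⌋ = $28,251. Book value $141,259.
Year 2: ⌊$141,259 × 150%/9⌋ = $23,543. Book value $117,716.
Year 3: ⌊$117,716 × 150%/9⌋ = $19,619. Book value $98,097.
Year 4: ⌊$98,097 × 150%/9⌋ = $16,349. Book value $81,748.
Year 5: ⌊$81,748 × 150%/9⌋ = $13,624. Book value $68,124.
Year 6: ⌊$68,124 × 150%/9⌋ = $11,354. Book value $56,770.
Year 7: ⌊$56,770 × 150%/9⌋ = $9,461. Book value $47,309.

$9,461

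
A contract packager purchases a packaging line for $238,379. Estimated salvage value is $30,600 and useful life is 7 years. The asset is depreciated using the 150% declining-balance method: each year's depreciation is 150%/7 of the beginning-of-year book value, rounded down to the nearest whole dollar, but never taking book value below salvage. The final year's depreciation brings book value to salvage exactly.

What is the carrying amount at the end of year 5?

$71,384

Depreciable base = $238,379 − $30,600 = $207,779.
Year 1: ⌊$238,379 × 150%/7⌋ = $51,081. Book value $187,298.
Year 2: ⌊$187,298 × 150%/7⌋ = $40,135. Book value $147,163.
Year 3: ⌊$147,163 × 150%/7⌋ = $31,534. Book value $115,629.
Year 4: ⌊$115,629 × 150%/7⌋ = $24,777. Book value $90,852.
Year 5: ⌊$90,852 × 150%/7⌋ = $19,468. Book value $71,384.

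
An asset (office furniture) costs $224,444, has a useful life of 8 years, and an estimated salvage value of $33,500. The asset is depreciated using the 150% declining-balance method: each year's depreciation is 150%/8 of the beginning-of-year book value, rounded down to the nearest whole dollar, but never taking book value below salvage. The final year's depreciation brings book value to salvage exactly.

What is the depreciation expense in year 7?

Depreciable base = $224,444 − $33,500 = $190,944.
Year 1: ⌊$224,444 × 150%/8⌋ = $42,083. Book value $182,361.
Year 2: ⌊$182,361 × 150%/8⌋ = $34,192. Book value $148,169.
Year 3: ⌊$148,169 × 150%/8⌋ = $27,781. Book value $120,388.
Year 4: ⌊$120,388 × 150%/8⌋ = $22,572. Book value $97,816.
Year 5: ⌊$97,816 × 150%/8⌋ = $18,340. Book value $79,476.
Year 6: ⌊$79,476 × 150%/8⌋ = $14,901. Book value $64,575.
Year 7: ⌊$64,575 × 150%/8⌋ = $12,107. Book value $52,468.

$12,107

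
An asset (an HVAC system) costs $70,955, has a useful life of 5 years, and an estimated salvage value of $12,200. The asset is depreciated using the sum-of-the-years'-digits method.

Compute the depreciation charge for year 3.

$11,751

Depreciable base = $70,955 − $12,200 = $58,755.
Sum of the years' digits = 5+4+3+2+1 = 15.
Year 1: $58,755 × 5/15 = $19,585. Book value $51,370.
Year 2: $58,755 × 4/15 = $15,668. Book value $35,702.
Year 3: $58,755 × 3/15 = $11,751. Book value $23,951.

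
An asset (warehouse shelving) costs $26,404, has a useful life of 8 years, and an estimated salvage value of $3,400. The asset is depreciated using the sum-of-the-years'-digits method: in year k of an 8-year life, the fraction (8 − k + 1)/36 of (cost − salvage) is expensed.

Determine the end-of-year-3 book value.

Depreciable base = $26,404 − $3,400 = $23,004.
Sum of the years' digits = 8+7+6+5+4+3+2+1 = 36.
Year 1: $23,004 × 8/36 = $5,112. Book value $21,292.
Year 2: $23,004 × 7/36 = $4,473. Book value $16,819.
Year 3: $23,004 × 6/36 = $3,834. Book value $12,985.

$12,985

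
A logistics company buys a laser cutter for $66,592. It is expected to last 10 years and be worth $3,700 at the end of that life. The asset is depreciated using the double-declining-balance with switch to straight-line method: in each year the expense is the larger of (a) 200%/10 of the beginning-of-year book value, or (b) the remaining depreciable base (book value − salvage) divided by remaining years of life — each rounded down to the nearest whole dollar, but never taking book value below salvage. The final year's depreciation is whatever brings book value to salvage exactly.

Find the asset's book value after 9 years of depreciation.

$7,123

Depreciable base = $66,592 − $3,700 = $62,892.
Year 1: DB = ⌊$66,592 × 200%/10⌋ = $13,318; SL = ⌊$62,892/10⌋ = $6,289 → take DB $13,318. Book value $53,274.
Year 2: DB = ⌊$53,274 × 200%/10⌋ = $10,654; SL = ⌊$49,574/9⌋ = $5,508 → take DB $10,654. Book value $42,620.
Year 3: DB = ⌊$42,620 × 200%/10⌋ = $8,524; SL = ⌊$38,920/8⌋ = $4,865 → take DB $8,524. Book value $34,096.
Year 4: DB = ⌊$34,096 × 200%/10⌋ = $6,819; SL = ⌊$30,396/7⌋ = $4,342 → take DB $6,819. Book value $27,277.
Year 5: DB = ⌊$27,277 × 200%/10⌋ = $5,455; SL = ⌊$23,577/6⌋ = $3,929 → take DB $5,455. Book value $21,822.
Year 6: DB = ⌊$21,822 × 200%/10⌋ = $4,364; SL = ⌊$18,122/5⌋ = $3,624 → take DB $4,364. Book value $17,458.
Year 7: DB = ⌊$17,458 × 200%/10⌋ = $3,491; SL = ⌊$13,758/4⌋ = $3,439 → take DB $3,491. Book value $13,967.
Year 8: DB = ⌊$13,967 × 200%/10⌋ = $2,793; SL = ⌊$10,267/3⌋ = $3,422 → take SL $3,422. Book value $10,545.
Year 9: DB = ⌊$10,545 × 200%/10⌋ = $2,109; SL = ⌊$6,845/2⌋ = $3,422 → take SL $3,422. Book value $7,123.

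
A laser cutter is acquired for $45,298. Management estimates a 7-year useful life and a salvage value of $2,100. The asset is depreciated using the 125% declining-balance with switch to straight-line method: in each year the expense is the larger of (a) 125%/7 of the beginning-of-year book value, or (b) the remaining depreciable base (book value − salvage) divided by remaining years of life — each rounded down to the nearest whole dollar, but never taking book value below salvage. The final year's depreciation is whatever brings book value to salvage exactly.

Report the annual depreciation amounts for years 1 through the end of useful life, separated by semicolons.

$8,088; $6,644; $5,693; $5,693; $5,693; $5,693; $5,694

Depreciable base = $45,298 − $2,100 = $43,198.
Year 1: DB = ⌊$45,298 × 125%/7⌋ = $8,088; SL = ⌊$43,198/7⌋ = $6,171 → take DB $8,088. Book value $37,210.
Year 2: DB = ⌊$37,210 × 125%/7⌋ = $6,644; SL = ⌊$35,110/6⌋ = $5,851 → take DB $6,644. Book value $30,566.
Year 3: DB = ⌊$30,566 × 125%/7⌋ = $5,458; SL = ⌊$28,466/5⌋ = $5,693 → take SL $5,693. Book value $24,873.
Year 4: DB = ⌊$24,873 × 125%/7⌋ = $4,441; SL = ⌊$22,773/4⌋ = $5,693 → take SL $5,693. Book value $19,180.
Year 5: DB = ⌊$19,180 × 125%/7⌋ = $3,425; SL = ⌊$17,080/3⌋ = $5,693 → take SL $5,693. Book value $13,487.
Year 6: DB = ⌊$13,487 × 125%/7⌋ = $2,408; SL = ⌊$11,387/2⌋ = $5,693 → take SL $5,693. Book value $7,794.
Year 7 (final): $7,794 − $2,100 = $5,694. Book value $2,100.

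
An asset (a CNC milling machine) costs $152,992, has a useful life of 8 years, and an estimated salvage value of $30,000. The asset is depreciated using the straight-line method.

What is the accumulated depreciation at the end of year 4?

$61,496

Depreciable base = $152,992 − $30,000 = $122,992.
Annual expense = $122,992 / 8 = $15,374.
End of year 1: book value $137,618.
End of year 2: book value $122,244.
End of year 3: book value $106,870.
End of year 4: book value $91,496.
Accumulated through year 4 = $152,992 − $91,496 = $61,496.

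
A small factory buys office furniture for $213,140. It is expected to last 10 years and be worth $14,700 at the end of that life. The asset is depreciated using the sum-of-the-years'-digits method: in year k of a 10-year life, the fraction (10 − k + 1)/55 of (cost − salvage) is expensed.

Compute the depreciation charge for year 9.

$7,216

Depreciable base = $213,140 − $14,700 = $198,440.
Sum of the years' digits = 10+9+8+7+6+5+4+3+2+1 = 55.
Year 1: $198,440 × 10/55 = $36,080. Book value $177,060.
Year 2: $198,440 × 9/55 = $32,472. Book value $144,588.
Year 3: $198,440 × 8/55 = $28,864. Book value $115,724.
Year 4: $198,440 × 7/55 = $25,256. Book value $90,468.
Year 5: $198,440 × 6/55 = $21,648. Book value $68,820.
Year 6: $198,440 × 5/55 = $18,040. Book value $50,780.
Year 7: $198,440 × 4/55 = $14,432. Book value $36,348.
Year 8: $198,440 × 3/55 = $10,824. Book value $25,524.
Year 9: $198,440 × 2/55 = $7,216. Book value $18,308.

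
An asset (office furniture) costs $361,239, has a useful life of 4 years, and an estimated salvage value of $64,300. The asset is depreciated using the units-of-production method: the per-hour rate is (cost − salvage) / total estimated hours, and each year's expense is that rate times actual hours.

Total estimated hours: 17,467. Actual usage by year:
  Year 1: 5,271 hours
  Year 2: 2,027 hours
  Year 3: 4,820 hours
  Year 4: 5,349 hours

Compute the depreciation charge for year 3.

$81,940

Depreciable base = $361,239 − $64,300 = $296,939.
Rate = $296,939 / 17,467 hours = $17 per hour.
Year 1: 5,271 × $17 = $89,607. Book value $271,632.
Year 2: 2,027 × $17 = $34,459. Book value $237,173.
Year 3: 4,820 × $17 = $81,940. Book value $155,233.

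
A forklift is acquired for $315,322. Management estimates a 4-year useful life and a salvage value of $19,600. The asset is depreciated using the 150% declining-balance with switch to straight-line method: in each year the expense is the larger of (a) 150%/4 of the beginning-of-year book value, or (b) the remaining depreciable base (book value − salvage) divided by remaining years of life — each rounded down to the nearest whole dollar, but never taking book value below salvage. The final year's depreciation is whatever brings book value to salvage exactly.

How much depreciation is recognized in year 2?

$73,903

Depreciable base = $315,322 − $19,600 = $295,722.
Year 1: DB = ⌊$315,322 × 150%/4⌋ = $118,245; SL = ⌊$295,722/4⌋ = $73,930 → take DB $118,245. Book value $197,077.
Year 2: DB = ⌊$197,077 × 150%/4⌋ = $73,903; SL = ⌊$177,477/3⌋ = $59,159 → take DB $73,903. Book value $123,174.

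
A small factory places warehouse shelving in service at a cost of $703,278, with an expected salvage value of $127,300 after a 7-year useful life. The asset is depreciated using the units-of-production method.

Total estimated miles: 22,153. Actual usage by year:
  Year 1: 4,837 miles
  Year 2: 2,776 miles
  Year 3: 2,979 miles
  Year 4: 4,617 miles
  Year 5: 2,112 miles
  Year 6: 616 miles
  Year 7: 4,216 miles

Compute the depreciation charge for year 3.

Depreciable base = $703,278 − $127,300 = $575,978.
Rate = $575,978 / 22,153 miles = $26 per mile.
Year 1: 4,837 × $26 = $125,762. Book value $577,516.
Year 2: 2,776 × $26 = $72,176. Book value $505,340.
Year 3: 2,979 × $26 = $77,454. Book value $427,886.

$77,454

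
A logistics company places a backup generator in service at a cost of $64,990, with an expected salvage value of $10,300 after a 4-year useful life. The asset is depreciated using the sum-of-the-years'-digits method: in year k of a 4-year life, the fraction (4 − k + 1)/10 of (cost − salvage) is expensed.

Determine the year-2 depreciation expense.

Depreciable base = $64,990 − $10,300 = $54,690.
Sum of the years' digits = 4+3+2+1 = 10.
Year 1: $54,690 × 4/10 = $21,876. Book value $43,114.
Year 2: $54,690 × 3/10 = $16,407. Book value $26,707.

$16,407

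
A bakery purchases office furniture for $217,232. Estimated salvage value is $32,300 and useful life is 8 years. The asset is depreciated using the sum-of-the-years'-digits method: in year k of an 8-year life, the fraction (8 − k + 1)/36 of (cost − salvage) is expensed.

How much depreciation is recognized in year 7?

Depreciable base = $217,232 − $32,300 = $184,932.
Sum of the years' digits = 8+7+6+5+4+3+2+1 = 36.
Year 1: $184,932 × 8/36 = $41,096. Book value $176,136.
Year 2: $184,932 × 7/36 = $35,959. Book value $140,177.
Year 3: $184,932 × 6/36 = $30,822. Book value $109,355.
Year 4: $184,932 × 5/36 = $25,685. Book value $83,670.
Year 5: $184,932 × 4/36 = $20,548. Book value $63,122.
Year 6: $184,932 × 3/36 = $15,411. Book value $47,711.
Year 7: $184,932 × 2/36 = $10,274. Book value $37,437.

$10,274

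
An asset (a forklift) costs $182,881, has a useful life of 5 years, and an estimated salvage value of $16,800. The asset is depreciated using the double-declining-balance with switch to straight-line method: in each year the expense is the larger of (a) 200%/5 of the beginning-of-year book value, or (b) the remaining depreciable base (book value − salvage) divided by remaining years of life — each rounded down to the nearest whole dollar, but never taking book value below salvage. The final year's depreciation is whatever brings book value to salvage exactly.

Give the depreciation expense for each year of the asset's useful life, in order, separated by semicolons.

$73,152; $43,891; $26,335; $15,801; $6,902

Depreciable base = $182,881 − $16,800 = $166,081.
Year 1: DB = ⌊$182,881 × 200%/5⌋ = $73,152; SL = ⌊$166,081/5⌋ = $33,216 → take DB $73,152. Book value $109,729.
Year 2: DB = ⌊$109,729 × 200%/5⌋ = $43,891; SL = ⌊$92,929/4⌋ = $23,232 → take DB $43,891. Book value $65,838.
Year 3: DB = ⌊$65,838 × 200%/5⌋ = $26,335; SL = ⌊$49,038/3⌋ = $16,346 → take DB $26,335. Book value $39,503.
Year 4: DB = ⌊$39,503 × 200%/5⌋ = $15,801; SL = ⌊$22,703/2⌋ = $11,351 → take DB $15,801. Book value $23,702.
Year 5 (final): $23,702 − $16,800 = $6,902. Book value $16,800.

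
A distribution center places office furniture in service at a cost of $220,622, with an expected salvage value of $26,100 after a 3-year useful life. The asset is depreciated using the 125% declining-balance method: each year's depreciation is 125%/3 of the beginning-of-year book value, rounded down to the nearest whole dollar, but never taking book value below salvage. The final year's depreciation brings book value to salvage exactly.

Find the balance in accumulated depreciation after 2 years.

$145,548

Depreciable base = $220,622 − $26,100 = $194,522.
Year 1: ⌊$220,622 × 125%/3⌋ = $91,925. Book value $128,697.
Year 2: ⌊$128,697 × 125%/3⌋ = $53,623. Book value $75,074.
Accumulated through year 2 = $220,622 − $75,074 = $145,548.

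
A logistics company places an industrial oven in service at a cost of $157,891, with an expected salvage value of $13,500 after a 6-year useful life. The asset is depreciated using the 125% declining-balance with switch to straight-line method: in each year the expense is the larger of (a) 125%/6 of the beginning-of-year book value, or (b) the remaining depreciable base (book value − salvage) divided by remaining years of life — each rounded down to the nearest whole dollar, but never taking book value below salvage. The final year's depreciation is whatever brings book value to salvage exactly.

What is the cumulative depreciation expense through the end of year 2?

$58,934

Depreciable base = $157,891 − $13,500 = $144,391.
Year 1: DB = ⌊$157,891 × 125%/6⌋ = $32,893; SL = ⌊$144,391/6⌋ = $24,065 → take DB $32,893. Book value $124,998.
Year 2: DB = ⌊$124,998 × 125%/6⌋ = $26,041; SL = ⌊$111,498/5⌋ = $22,299 → take DB $26,041. Book value $98,957.
Accumulated through year 2 = $157,891 − $98,957 = $58,934.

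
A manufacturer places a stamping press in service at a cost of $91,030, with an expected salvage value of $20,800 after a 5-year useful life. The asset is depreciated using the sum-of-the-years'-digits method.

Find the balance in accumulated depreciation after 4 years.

Depreciable base = $91,030 − $20,800 = $70,230.
Sum of the years' digits = 5+4+3+2+1 = 15.
Year 1: $70,230 × 5/15 = $23,410. Book value $67,620.
Year 2: $70,230 × 4/15 = $18,728. Book value $48,892.
Year 3: $70,230 × 3/15 = $14,046. Book value $34,846.
Year 4: $70,230 × 2/15 = $9,364. Book value $25,482.
Accumulated through year 4 = $91,030 − $25,482 = $65,548.

$65,548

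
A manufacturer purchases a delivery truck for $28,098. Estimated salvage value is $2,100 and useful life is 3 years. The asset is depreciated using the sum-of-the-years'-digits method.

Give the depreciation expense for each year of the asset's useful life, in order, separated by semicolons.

$12,999; $8,666; $4,333

Depreciable base = $28,098 − $2,100 = $25,998.
Sum of the years' digits = 3+2+1 = 6.
Year 1: $25,998 × 3/6 = $12,999. Book value $15,099.
Year 2: $25,998 × 2/6 = $8,666. Book value $6,433.
Year 3: $25,998 × 1/6 = $4,333. Book value $2,100.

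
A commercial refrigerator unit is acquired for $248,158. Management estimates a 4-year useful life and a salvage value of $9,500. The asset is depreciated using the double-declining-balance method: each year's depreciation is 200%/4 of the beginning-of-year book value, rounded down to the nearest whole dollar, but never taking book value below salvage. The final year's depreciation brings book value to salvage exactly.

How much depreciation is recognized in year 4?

$21,520

Depreciable base = $248,158 − $9,500 = $238,658.
Year 1: ⌊$248,158 × 200%/4⌋ = $124,079. Book value $124,079.
Year 2: ⌊$124,079 × 200%/4⌋ = $62,039. Book value $62,040.
Year 3: ⌊$62,040 × 200%/4⌋ = $31,020. Book value $31,020.
Year 4 (final): $31,020 − $9,500 = $21,520. Book value $9,500.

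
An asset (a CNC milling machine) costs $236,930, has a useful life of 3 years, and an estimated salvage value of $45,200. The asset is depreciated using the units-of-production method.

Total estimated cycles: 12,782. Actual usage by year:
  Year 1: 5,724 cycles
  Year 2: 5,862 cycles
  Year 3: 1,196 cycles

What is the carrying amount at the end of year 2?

$63,140

Depreciable base = $236,930 − $45,200 = $191,730.
Rate = $191,730 / 12,782 cycles = $15 per cycle.
Year 1: 5,724 × $15 = $85,860. Book value $151,070.
Year 2: 5,862 × $15 = $87,930. Book value $63,140.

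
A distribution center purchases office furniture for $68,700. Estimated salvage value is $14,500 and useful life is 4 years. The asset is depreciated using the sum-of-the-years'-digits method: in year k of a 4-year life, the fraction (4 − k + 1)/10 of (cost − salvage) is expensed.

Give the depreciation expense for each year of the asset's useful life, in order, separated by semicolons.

$21,680; $16,260; $10,840; $5,420

Depreciable base = $68,700 − $14,500 = $54,200.
Sum of the years' digits = 4+3+2+1 = 10.
Year 1: $54,200 × 4/10 = $21,680. Book value $47,020.
Year 2: $54,200 × 3/10 = $16,260. Book value $30,760.
Year 3: $54,200 × 2/10 = $10,840. Book value $19,920.
Year 4: $54,200 × 1/10 = $5,420. Book value $14,500.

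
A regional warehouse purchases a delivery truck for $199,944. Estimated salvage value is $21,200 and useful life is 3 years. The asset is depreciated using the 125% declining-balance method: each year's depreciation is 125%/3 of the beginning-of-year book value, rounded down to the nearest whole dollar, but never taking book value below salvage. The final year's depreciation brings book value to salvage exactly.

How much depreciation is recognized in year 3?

$46,837

Depreciable base = $199,944 − $21,200 = $178,744.
Year 1: ⌊$199,944 × 125%/3⌋ = $83,310. Book value $116,634.
Year 2: ⌊$116,634 × 125%/3⌋ = $48,597. Book value $68,037.
Year 3 (final): $68,037 − $21,200 = $46,837. Book value $21,200.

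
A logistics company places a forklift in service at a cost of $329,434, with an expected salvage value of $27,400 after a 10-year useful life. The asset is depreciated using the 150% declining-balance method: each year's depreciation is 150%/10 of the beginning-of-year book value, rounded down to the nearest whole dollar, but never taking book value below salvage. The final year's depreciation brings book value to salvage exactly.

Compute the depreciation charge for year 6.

Depreciable base = $329,434 − $27,400 = $302,034.
Year 1: ⌊$329,434 × 150%/10⌋ = $49,415. Book value $280,019.
Year 2: ⌊$280,019 × 150%/10⌋ = $42,002. Book value $238,017.
Year 3: ⌊$238,017 × 150%/10⌋ = $35,702. Book value $202,315.
Year 4: ⌊$202,315 × 150%/10⌋ = $30,347. Book value $171,968.
Year 5: ⌊$171,968 × 150%/10⌋ = $25,795. Book value $146,173.
Year 6: ⌊$146,173 × 150%/10⌋ = $21,925. Book value $124,248.

$21,925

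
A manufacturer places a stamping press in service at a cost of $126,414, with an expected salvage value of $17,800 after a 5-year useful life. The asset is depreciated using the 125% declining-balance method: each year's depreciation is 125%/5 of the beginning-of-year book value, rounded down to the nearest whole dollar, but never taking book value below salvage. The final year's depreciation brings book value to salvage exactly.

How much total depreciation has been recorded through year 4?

$86,415

Depreciable base = $126,414 − $17,800 = $108,614.
Year 1: ⌊$126,414 × 125%/5⌋ = $31,603. Book value $94,811.
Year 2: ⌊$94,811 × 125%/5⌋ = $23,702. Book value $71,109.
Year 3: ⌊$71,109 × 125%/5⌋ = $17,777. Book value $53,332.
Year 4: ⌊$53,332 × 125%/5⌋ = $13,333. Book value $39,999.
Accumulated through year 4 = $126,414 − $39,999 = $86,415.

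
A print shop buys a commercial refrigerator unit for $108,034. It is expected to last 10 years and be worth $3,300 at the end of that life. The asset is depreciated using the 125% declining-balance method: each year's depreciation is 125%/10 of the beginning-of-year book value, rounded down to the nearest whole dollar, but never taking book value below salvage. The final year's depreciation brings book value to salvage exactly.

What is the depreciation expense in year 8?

$5,303

Depreciable base = $108,034 − $3,300 = $104,734.
Year 1: ⌊$108,034 × 125%/10⌋ = $13,504. Book value $94,530.
Year 2: ⌊$94,530 × 125%/10⌋ = $11,816. Book value $82,714.
Year 3: ⌊$82,714 × 125%/10⌋ = $10,339. Book value $72,375.
Year 4: ⌊$72,375 × 125%/10⌋ = $9,046. Book value $63,329.
Year 5: ⌊$63,329 × 125%/10⌋ = $7,916. Book value $55,413.
Year 6: ⌊$55,413 × 125%/10⌋ = $6,926. Book value $48,487.
Year 7: ⌊$48,487 × 125%/10⌋ = $6,060. Book value $42,427.
Year 8: ⌊$42,427 × 125%/10⌋ = $5,303. Book value $37,124.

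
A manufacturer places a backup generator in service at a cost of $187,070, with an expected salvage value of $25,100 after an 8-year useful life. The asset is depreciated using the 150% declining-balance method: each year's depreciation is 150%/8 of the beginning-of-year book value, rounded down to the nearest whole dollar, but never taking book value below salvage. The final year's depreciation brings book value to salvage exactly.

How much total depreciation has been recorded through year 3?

Depreciable base = $187,070 − $25,100 = $161,970.
Year 1: ⌊$187,070 × 150%/8⌋ = $35,075. Book value $151,995.
Year 2: ⌊$151,995 × 150%/8⌋ = $28,499. Book value $123,496.
Year 3: ⌊$123,496 × 150%/8⌋ = $23,155. Book value $100,341.
Accumulated through year 3 = $187,070 − $100,341 = $86,729.

$86,729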